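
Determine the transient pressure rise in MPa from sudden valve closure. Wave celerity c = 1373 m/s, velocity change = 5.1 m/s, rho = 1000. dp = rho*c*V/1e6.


dp = 1000 * 1373 * 5.1 / 1e6 = 7.0023 MPa


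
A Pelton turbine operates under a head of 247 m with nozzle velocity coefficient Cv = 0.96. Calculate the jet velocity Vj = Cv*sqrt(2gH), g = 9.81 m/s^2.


Vj = 0.96 * sqrt(2*9.81*247) = 66.8297 m/s


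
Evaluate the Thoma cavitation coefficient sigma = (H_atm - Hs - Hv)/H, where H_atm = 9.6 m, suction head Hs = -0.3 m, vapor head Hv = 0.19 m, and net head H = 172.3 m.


sigma = (9.6 - (-0.3) - 0.19) / 172.3 = 0.0564


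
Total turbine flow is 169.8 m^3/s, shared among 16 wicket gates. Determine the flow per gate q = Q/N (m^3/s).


q = 169.8 / 16 = 10.6125 m^3/s


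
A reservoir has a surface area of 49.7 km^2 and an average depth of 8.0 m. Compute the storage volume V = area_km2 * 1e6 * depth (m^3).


V = 49.7 * 1e6 * 8.0 = 3.9760e+08 m^3


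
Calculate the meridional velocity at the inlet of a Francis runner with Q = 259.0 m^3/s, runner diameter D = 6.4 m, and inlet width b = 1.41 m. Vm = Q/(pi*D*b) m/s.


Vm = 259.0 / (pi * 6.4 * 1.41) = 9.1359 m/s


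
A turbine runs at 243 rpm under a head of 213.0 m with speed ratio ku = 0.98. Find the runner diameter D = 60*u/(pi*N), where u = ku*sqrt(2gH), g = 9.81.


u = 0.98 * sqrt(2*9.81*213.0) = 63.3527 m/s
D = 60 * 63.3527 / (pi * 243) = 4.9792 m


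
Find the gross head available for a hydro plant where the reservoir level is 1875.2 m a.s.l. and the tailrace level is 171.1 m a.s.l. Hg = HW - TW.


Hg = 1875.2 - 171.1 = 1704.1000 m


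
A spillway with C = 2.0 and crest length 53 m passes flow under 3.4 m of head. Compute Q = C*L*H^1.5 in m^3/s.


Q = 2.0 * 53 * 3.4^1.5 = 664.5448 m^3/s


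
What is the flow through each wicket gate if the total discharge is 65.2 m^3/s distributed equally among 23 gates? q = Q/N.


q = 65.2 / 23 = 2.8348 m^3/s


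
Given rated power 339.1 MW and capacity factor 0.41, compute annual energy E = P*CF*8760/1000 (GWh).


E = 339.1 * 0.41 * 8760 / 1000 = 1217.9116 GWh


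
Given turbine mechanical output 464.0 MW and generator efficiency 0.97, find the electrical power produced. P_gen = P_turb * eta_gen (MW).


P_gen = 464.0 * 0.97 = 450.0800 MW


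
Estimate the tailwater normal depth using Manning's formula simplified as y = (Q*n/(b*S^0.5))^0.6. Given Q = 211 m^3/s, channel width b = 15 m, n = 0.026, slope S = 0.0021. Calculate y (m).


y = (211 * 0.026 / (15 * 0.0021^0.5))^0.6 = 3.4772 m


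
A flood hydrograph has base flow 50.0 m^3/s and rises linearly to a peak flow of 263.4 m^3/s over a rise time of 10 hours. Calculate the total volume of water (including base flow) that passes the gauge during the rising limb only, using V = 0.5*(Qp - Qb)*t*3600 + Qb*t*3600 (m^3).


V = 0.5*(263.4 - 50.0)*10*3600 + 50.0*10*3600 = 5.6412e+06 m^3


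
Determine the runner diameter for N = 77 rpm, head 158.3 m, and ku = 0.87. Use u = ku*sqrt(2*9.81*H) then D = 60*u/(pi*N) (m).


u = 0.87 * sqrt(2*9.81*158.3) = 48.4852 m/s
D = 60 * 48.4852 / (pi * 77) = 12.0260 m


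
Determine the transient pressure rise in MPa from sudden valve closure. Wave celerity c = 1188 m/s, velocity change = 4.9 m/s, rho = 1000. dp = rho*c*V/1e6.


dp = 1000 * 1188 * 4.9 / 1e6 = 5.8212 MPa


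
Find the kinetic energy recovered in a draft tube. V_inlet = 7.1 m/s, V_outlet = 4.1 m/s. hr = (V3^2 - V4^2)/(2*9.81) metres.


hr = (7.1^2 - 4.1^2) / (2*9.81) = 1.7125 m


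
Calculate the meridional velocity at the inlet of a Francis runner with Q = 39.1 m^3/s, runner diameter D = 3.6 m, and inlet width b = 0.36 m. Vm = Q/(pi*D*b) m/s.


Vm = 39.1 / (pi * 3.6 * 0.36) = 9.6033 m/s


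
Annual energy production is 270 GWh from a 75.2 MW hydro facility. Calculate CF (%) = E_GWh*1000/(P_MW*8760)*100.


CF = 270 * 1000 / (75.2 * 8760) * 100 = 40.9866 %


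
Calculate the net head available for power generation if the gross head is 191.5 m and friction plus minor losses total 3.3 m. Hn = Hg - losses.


Hn = 191.5 - 3.3 = 188.2000 m


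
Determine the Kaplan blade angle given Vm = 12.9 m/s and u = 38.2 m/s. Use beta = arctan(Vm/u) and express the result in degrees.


beta = arctan(12.9 / 38.2) = 18.6596 degrees


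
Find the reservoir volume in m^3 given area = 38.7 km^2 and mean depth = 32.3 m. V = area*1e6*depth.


V = 38.7 * 1e6 * 32.3 = 1.2500e+09 m^3


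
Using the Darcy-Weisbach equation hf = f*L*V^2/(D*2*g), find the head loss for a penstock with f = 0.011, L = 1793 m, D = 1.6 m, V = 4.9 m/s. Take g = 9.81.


hf = 0.011 * 1793 * 4.9^2 / (1.6 * 2 * 9.81) = 15.0850 m


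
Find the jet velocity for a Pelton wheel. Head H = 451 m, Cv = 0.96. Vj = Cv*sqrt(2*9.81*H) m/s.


Vj = 0.96 * sqrt(2*9.81*451) = 90.3044 m/s


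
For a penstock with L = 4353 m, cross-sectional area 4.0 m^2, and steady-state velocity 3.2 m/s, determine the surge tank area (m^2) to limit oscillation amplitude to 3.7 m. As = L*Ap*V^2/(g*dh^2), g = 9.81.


As = 4353 * 4.0 * 3.2^2 / (9.81 * 3.7^2) = 1327.6273 m^2


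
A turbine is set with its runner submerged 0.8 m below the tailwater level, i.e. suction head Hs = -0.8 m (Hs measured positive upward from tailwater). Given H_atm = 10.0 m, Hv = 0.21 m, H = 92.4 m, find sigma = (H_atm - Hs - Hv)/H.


sigma = (10.0 - (-0.8) - 0.21) / 92.4 = 0.1146


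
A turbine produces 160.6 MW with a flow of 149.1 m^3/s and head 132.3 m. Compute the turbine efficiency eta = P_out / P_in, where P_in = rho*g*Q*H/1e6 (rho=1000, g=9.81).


P_in = 1000 * 9.81 * 149.1 * 132.3 / 1e6 = 193.5114 MW
eta = 160.6 / 193.5114 = 0.8299


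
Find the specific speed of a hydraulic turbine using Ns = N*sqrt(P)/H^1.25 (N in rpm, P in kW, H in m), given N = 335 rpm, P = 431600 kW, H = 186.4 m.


Ns = 335 * 431600^0.5 / 186.4^1.25 = 319.5421


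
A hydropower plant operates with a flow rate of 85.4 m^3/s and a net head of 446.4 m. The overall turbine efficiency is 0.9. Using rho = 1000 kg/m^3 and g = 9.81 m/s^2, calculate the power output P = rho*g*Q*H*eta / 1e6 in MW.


P = 1000 * 9.81 * 85.4 * 446.4 * 0.9 / 1e6 = 336.5841 MW


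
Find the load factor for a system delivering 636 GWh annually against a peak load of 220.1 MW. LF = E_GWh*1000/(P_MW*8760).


LF = 636 * 1000 / (220.1 * 8760) = 0.3299


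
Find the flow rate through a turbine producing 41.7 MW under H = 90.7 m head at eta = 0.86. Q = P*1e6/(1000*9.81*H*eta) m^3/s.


Q = 41.7 * 1e6 / (1000 * 9.81 * 90.7 * 0.86) = 54.4956 m^3/s


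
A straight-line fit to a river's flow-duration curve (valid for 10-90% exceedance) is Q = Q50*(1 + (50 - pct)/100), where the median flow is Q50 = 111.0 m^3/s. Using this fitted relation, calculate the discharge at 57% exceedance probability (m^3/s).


Q = 111.0 * (1 + (50 - 57)/100) = 103.2300 m^3/s


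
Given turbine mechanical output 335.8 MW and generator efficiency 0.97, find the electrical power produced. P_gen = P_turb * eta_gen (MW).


P_gen = 335.8 * 0.97 = 325.7260 MW


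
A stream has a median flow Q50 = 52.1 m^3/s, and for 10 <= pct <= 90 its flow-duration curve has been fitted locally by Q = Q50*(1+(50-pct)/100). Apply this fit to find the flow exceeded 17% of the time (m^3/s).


Q = 52.1 * (1 + (50 - 17)/100) = 69.2930 m^3/s


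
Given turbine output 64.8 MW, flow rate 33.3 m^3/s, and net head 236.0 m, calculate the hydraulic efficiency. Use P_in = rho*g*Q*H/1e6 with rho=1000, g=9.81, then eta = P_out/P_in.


P_in = 1000 * 9.81 * 33.3 * 236.0 / 1e6 = 77.0948 MW
eta = 64.8 / 77.0948 = 0.8405


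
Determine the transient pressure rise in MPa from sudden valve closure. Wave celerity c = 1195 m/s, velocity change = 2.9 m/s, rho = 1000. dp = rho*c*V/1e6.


dp = 1000 * 1195 * 2.9 / 1e6 = 3.4655 MPa


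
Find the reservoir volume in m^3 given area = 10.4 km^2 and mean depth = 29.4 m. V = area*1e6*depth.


V = 10.4 * 1e6 * 29.4 = 3.0576e+08 m^3


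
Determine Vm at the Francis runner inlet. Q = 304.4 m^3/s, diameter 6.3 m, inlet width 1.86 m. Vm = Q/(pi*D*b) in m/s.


Vm = 304.4 / (pi * 6.3 * 1.86) = 8.2688 m/s


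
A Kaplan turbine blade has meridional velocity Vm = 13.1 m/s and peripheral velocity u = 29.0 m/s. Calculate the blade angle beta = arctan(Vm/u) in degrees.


beta = arctan(13.1 / 29.0) = 24.3098 degrees


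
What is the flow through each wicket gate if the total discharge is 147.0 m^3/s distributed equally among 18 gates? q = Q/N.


q = 147.0 / 18 = 8.1667 m^3/s


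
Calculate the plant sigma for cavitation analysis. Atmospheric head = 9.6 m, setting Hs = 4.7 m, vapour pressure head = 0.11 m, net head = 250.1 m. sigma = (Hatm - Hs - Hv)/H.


sigma = (9.6 - 4.7 - 0.11) / 250.1 = 0.0192


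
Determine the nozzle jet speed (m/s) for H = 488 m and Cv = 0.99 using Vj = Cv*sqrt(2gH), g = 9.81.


Vj = 0.99 * sqrt(2*9.81*488) = 96.8712 m/s


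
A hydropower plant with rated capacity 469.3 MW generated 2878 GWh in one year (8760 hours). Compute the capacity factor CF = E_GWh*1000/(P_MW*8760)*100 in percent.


CF = 2878 * 1000 / (469.3 * 8760) * 100 = 70.0061 %


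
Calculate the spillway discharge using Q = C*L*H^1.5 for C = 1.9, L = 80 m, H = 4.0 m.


Q = 1.9 * 80 * 4.0^1.5 = 1216.0000 m^3/s


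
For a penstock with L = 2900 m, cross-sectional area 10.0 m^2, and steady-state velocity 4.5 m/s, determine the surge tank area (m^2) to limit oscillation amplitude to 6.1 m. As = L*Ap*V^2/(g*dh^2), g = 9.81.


As = 2900 * 10.0 * 4.5^2 / (9.81 * 6.1^2) = 1608.7714 m^2


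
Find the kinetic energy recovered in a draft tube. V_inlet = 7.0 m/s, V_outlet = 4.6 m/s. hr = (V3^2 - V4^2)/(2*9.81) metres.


hr = (7.0^2 - 4.6^2) / (2*9.81) = 1.4190 m


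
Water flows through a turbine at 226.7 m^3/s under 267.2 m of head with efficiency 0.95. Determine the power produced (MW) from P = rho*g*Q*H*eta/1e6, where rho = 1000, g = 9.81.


P = 1000 * 9.81 * 226.7 * 267.2 * 0.95 / 1e6 = 564.5216 MW


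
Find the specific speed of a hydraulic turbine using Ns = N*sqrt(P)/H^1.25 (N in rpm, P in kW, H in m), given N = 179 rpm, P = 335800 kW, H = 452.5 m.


Ns = 179 * 335800^0.5 / 452.5^1.25 = 49.7016


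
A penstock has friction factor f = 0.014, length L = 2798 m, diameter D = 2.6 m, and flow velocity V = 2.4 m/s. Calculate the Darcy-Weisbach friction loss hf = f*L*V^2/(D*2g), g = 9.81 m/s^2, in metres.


hf = 0.014 * 2798 * 2.4^2 / (2.6 * 2 * 9.81) = 4.4231 m


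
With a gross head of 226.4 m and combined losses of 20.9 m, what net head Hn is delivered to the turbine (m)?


Hn = 226.4 - 20.9 = 205.5000 m


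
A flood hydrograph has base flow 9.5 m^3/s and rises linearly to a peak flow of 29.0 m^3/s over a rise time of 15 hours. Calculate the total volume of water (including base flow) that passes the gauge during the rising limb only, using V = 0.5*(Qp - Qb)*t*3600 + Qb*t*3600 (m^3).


V = 0.5*(29.0 - 9.5)*15*3600 + 9.5*15*3600 = 1.0395e+06 m^3


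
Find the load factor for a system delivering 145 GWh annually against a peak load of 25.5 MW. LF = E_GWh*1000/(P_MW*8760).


LF = 145 * 1000 / (25.5 * 8760) = 0.6491


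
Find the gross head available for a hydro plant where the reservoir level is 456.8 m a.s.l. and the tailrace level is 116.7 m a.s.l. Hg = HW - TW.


Hg = 456.8 - 116.7 = 340.1000 m


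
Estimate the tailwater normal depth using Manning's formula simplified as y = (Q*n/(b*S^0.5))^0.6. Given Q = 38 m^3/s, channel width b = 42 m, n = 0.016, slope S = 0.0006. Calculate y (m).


y = (38 * 0.016 / (42 * 0.0006^0.5))^0.6 = 0.7294 m


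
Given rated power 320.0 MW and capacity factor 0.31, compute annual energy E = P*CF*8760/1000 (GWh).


E = 320.0 * 0.31 * 8760 / 1000 = 868.9920 GWh


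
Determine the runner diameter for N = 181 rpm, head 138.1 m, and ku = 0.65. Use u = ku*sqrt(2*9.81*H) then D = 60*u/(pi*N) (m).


u = 0.65 * sqrt(2*9.81*138.1) = 33.8345 m/s
D = 60 * 33.8345 / (pi * 181) = 3.5701 m


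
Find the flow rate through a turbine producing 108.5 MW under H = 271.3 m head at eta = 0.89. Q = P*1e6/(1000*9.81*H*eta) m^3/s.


Q = 108.5 * 1e6 / (1000 * 9.81 * 271.3 * 0.89) = 45.8058 m^3/s


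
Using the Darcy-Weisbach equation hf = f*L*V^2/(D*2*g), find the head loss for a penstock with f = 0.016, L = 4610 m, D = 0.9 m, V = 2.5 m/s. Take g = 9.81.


hf = 0.016 * 4610 * 2.5^2 / (0.9 * 2 * 9.81) = 26.1071 m


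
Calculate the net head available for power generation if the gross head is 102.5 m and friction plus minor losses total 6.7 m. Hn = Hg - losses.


Hn = 102.5 - 6.7 = 95.8000 m


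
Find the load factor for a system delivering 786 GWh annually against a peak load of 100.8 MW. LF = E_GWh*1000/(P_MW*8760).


LF = 786 * 1000 / (100.8 * 8760) = 0.8901


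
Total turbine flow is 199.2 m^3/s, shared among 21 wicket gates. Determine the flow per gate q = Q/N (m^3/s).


q = 199.2 / 21 = 9.4857 m^3/s


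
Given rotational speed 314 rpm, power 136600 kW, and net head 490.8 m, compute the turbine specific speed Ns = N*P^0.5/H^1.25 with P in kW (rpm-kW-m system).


Ns = 314 * 136600^0.5 / 490.8^1.25 = 50.2371


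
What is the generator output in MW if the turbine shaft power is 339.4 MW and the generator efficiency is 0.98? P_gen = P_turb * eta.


P_gen = 339.4 * 0.98 = 332.6120 MW


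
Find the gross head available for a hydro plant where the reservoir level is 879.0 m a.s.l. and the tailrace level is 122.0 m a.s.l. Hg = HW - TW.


Hg = 879.0 - 122.0 = 757.0000 m


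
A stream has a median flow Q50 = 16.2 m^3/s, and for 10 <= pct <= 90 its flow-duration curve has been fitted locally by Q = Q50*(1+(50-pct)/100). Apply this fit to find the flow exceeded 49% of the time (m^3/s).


Q = 16.2 * (1 + (50 - 49)/100) = 16.3620 m^3/s


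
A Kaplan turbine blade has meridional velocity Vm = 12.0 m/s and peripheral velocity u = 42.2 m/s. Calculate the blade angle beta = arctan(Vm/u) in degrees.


beta = arctan(12.0 / 42.2) = 15.8736 degrees


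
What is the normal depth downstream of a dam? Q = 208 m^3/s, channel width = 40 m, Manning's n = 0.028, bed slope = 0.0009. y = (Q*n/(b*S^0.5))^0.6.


y = (208 * 0.028 / (40 * 0.0009^0.5))^0.6 = 2.5800 m


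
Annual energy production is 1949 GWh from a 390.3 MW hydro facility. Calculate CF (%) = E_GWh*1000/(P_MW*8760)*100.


CF = 1949 * 1000 / (390.3 * 8760) * 100 = 57.0045 %


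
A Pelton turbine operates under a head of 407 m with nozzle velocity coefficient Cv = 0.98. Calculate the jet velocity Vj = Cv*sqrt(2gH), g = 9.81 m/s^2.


Vj = 0.98 * sqrt(2*9.81*407) = 87.5735 m/s


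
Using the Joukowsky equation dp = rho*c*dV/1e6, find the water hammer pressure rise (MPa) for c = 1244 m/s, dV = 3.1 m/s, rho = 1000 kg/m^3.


dp = 1000 * 1244 * 3.1 / 1e6 = 3.8564 MPa


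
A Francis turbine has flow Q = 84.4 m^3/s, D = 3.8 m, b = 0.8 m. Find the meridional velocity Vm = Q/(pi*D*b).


Vm = 84.4 / (pi * 3.8 * 0.8) = 8.8373 m/s


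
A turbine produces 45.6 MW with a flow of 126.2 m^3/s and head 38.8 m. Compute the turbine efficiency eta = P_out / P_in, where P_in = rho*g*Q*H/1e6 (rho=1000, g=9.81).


P_in = 1000 * 9.81 * 126.2 * 38.8 / 1e6 = 48.0353 MW
eta = 45.6 / 48.0353 = 0.9493


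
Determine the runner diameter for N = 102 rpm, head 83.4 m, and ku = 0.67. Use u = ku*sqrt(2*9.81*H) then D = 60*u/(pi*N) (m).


u = 0.67 * sqrt(2*9.81*83.4) = 27.1024 m/s
D = 60 * 27.1024 / (pi * 102) = 5.0747 m


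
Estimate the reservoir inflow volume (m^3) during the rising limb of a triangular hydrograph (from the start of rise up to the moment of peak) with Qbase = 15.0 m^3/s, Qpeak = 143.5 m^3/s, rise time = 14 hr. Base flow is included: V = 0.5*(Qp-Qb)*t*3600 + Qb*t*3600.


V = 0.5*(143.5 - 15.0)*14*3600 + 15.0*14*3600 = 3.9942e+06 m^3


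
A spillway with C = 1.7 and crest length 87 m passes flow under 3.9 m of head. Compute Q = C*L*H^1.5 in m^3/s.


Q = 1.7 * 87 * 3.9^1.5 = 1139.1085 m^3/s


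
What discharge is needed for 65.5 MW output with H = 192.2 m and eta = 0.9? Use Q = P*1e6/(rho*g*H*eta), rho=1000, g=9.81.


Q = 65.5 * 1e6 / (1000 * 9.81 * 192.2 * 0.9) = 38.5990 m^3/s


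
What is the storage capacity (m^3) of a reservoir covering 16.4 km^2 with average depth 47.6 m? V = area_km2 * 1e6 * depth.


V = 16.4 * 1e6 * 47.6 = 7.8064e+08 m^3


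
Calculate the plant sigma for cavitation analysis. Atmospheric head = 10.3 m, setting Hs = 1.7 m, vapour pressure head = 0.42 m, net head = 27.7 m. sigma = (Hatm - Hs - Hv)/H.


sigma = (10.3 - 1.7 - 0.42) / 27.7 = 0.2953


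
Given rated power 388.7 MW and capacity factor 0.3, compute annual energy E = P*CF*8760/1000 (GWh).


E = 388.7 * 0.3 * 8760 / 1000 = 1021.5036 GWh


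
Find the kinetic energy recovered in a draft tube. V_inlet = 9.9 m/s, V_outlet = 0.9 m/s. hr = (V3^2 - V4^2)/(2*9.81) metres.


hr = (9.9^2 - 0.9^2) / (2*9.81) = 4.9541 m


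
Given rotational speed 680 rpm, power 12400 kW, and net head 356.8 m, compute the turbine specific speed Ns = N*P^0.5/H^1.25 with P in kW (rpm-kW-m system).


Ns = 680 * 12400^0.5 / 356.8^1.25 = 48.8302


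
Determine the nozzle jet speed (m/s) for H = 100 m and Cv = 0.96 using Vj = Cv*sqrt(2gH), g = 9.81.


Vj = 0.96 * sqrt(2*9.81*100) = 42.5227 m/s


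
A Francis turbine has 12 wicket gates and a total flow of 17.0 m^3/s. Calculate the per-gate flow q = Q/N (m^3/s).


q = 17.0 / 12 = 1.4167 m^3/s


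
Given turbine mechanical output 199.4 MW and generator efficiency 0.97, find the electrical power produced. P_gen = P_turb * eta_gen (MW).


P_gen = 199.4 * 0.97 = 193.4180 MW


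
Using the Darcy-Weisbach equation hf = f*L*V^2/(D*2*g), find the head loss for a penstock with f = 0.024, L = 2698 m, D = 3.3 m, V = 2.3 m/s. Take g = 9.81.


hf = 0.024 * 2698 * 2.3^2 / (3.3 * 2 * 9.81) = 5.2905 m


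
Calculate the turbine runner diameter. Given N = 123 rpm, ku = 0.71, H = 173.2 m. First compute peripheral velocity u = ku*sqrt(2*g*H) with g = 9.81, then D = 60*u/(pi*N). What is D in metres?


u = 0.71 * sqrt(2*9.81*173.2) = 41.3887 m/s
D = 60 * 41.3887 / (pi * 123) = 6.4266 m


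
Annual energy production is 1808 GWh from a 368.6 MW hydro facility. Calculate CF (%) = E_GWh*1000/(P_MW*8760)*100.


CF = 1808 * 1000 / (368.6 * 8760) * 100 = 55.9937 %


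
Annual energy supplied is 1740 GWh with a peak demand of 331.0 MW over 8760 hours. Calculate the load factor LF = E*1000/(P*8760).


LF = 1740 * 1000 / (331.0 * 8760) = 0.6001


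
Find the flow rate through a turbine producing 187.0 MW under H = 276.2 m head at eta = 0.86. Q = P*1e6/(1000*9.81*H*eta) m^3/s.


Q = 187.0 * 1e6 / (1000 * 9.81 * 276.2 * 0.86) = 80.2510 m^3/s


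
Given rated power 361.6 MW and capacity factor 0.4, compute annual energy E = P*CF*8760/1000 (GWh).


E = 361.6 * 0.4 * 8760 / 1000 = 1267.0464 GWh


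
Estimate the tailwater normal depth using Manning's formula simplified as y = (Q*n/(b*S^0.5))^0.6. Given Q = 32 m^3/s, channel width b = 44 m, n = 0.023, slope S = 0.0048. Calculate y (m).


y = (32 * 0.023 / (44 * 0.0048^0.5))^0.6 = 0.4263 m


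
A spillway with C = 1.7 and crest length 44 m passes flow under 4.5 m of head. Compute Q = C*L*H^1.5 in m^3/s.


Q = 1.7 * 44 * 4.5^1.5 = 714.0364 m^3/s


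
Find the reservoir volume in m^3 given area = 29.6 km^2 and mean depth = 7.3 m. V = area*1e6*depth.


V = 29.6 * 1e6 * 7.3 = 2.1608e+08 m^3


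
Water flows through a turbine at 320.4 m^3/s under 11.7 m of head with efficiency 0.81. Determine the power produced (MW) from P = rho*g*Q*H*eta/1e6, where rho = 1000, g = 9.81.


P = 1000 * 9.81 * 320.4 * 11.7 * 0.81 / 1e6 = 29.7874 MW


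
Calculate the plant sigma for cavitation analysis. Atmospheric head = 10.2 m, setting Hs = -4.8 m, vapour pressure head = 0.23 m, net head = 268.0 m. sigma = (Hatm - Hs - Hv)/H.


sigma = (10.2 - (-4.8) - 0.23) / 268.0 = 0.0551


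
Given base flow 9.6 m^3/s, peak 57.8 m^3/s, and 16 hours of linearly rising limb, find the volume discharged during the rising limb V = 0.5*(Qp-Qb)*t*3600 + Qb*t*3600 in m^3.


V = 0.5*(57.8 - 9.6)*16*3600 + 9.6*16*3600 = 1.9411e+06 m^3


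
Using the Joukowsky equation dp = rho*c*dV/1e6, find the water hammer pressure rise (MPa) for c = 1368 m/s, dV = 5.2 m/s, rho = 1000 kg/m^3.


dp = 1000 * 1368 * 5.2 / 1e6 = 7.1136 MPa


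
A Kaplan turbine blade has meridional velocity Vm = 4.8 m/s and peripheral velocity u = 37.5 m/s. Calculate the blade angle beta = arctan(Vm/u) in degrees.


beta = arctan(4.8 / 37.5) = 7.2942 degrees


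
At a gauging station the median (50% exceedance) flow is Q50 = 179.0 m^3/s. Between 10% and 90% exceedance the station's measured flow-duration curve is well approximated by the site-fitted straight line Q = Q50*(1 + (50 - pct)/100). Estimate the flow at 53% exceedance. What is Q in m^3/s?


Q = 179.0 * (1 + (50 - 53)/100) = 173.6300 m^3/s


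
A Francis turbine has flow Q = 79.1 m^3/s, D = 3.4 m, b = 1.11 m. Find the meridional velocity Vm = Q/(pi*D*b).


Vm = 79.1 / (pi * 3.4 * 1.11) = 6.6715 m/s


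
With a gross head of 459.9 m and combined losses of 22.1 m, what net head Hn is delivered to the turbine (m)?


Hn = 459.9 - 22.1 = 437.8000 m


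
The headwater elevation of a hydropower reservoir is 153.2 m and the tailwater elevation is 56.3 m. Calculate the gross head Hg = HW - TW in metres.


Hg = 153.2 - 56.3 = 96.9000 m


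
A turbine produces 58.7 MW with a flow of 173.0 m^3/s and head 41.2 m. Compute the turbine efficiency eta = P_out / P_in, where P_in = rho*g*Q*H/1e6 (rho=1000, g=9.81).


P_in = 1000 * 9.81 * 173.0 * 41.2 / 1e6 = 69.9218 MW
eta = 58.7 / 69.9218 = 0.8395


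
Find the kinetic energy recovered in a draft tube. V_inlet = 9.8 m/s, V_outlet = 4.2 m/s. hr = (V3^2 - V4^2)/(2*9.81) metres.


hr = (9.8^2 - 4.2^2) / (2*9.81) = 3.9959 m


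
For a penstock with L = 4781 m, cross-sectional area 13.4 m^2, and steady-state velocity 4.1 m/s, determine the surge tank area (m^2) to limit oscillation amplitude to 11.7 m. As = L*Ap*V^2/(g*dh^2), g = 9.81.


As = 4781 * 13.4 * 4.1^2 / (9.81 * 11.7^2) = 801.9560 m^2


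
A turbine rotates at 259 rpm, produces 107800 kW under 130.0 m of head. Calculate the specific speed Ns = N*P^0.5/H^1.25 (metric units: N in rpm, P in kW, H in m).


Ns = 259 * 107800^0.5 / 130.0^1.25 = 193.7225


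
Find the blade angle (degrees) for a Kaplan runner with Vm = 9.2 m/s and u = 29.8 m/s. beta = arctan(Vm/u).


beta = arctan(9.2 / 29.8) = 17.1568 degrees


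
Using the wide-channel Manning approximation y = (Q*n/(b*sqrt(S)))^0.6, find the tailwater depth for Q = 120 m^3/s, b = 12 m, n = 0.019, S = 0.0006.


y = (120 * 0.019 / (12 * 0.0006^0.5))^0.6 = 3.4183 m


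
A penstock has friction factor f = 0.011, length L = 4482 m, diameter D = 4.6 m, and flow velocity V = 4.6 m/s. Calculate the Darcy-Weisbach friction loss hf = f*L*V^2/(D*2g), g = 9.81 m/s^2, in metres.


hf = 0.011 * 4482 * 4.6^2 / (4.6 * 2 * 9.81) = 11.5591 m


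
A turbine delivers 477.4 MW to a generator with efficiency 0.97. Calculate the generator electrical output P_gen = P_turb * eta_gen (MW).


P_gen = 477.4 * 0.97 = 463.0780 MW


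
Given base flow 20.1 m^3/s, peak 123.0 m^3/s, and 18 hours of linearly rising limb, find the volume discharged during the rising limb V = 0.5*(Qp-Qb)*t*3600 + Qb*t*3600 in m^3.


V = 0.5*(123.0 - 20.1)*18*3600 + 20.1*18*3600 = 4.6364e+06 m^3


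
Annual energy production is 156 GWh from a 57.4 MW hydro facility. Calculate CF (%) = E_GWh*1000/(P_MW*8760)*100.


CF = 156 * 1000 / (57.4 * 8760) * 100 = 31.0248 %


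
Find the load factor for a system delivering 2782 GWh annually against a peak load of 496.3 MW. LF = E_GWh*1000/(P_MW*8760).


LF = 2782 * 1000 / (496.3 * 8760) = 0.6399


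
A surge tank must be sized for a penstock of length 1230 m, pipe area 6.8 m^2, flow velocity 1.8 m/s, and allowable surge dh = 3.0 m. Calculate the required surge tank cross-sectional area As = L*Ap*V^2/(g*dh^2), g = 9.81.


As = 1230 * 6.8 * 1.8^2 / (9.81 * 3.0^2) = 306.9358 m^2


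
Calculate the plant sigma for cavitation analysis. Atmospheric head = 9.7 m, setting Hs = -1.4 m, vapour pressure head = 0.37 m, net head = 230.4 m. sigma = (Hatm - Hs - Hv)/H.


sigma = (9.7 - (-1.4) - 0.37) / 230.4 = 0.0466


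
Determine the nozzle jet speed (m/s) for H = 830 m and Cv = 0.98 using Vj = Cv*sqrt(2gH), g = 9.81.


Vj = 0.98 * sqrt(2*9.81*830) = 125.0589 m/s


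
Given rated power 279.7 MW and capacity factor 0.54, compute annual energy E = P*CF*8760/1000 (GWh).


E = 279.7 * 0.54 * 8760 / 1000 = 1323.0929 GWh


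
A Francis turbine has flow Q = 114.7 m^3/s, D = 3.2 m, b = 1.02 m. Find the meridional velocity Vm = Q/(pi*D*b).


Vm = 114.7 / (pi * 3.2 * 1.02) = 11.1857 m/s


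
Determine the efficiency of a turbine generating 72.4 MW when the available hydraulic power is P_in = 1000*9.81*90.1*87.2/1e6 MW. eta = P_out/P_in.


P_in = 1000 * 9.81 * 90.1 * 87.2 / 1e6 = 77.0744 MW
eta = 72.4 / 77.0744 = 0.9394


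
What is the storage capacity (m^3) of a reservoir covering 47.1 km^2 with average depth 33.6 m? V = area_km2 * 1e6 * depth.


V = 47.1 * 1e6 * 33.6 = 1.5826e+09 m^3


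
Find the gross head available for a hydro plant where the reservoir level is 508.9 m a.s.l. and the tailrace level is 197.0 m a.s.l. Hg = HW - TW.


Hg = 508.9 - 197.0 = 311.9000 m


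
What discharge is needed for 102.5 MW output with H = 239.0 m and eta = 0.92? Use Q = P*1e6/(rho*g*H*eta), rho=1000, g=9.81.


Q = 102.5 * 1e6 / (1000 * 9.81 * 239.0 * 0.92) = 47.5192 m^3/s


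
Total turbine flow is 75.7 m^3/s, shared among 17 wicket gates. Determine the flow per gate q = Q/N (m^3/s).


q = 75.7 / 17 = 4.4529 m^3/s


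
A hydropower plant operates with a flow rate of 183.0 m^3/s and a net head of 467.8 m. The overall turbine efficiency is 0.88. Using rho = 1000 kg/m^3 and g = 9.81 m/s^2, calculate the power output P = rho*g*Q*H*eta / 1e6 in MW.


P = 1000 * 9.81 * 183.0 * 467.8 * 0.88 / 1e6 = 739.0316 MW


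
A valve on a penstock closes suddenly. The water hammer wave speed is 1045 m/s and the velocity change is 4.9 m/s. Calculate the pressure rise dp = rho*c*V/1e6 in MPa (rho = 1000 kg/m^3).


dp = 1000 * 1045 * 4.9 / 1e6 = 5.1205 MPa


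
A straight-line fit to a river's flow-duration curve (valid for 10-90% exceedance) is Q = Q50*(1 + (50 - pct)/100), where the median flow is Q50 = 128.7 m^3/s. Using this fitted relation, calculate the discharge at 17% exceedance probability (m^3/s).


Q = 128.7 * (1 + (50 - 17)/100) = 171.1710 m^3/s


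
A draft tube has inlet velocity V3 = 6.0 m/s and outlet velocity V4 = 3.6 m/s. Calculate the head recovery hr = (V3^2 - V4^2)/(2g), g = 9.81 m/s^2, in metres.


hr = (6.0^2 - 3.6^2) / (2*9.81) = 1.1743 m


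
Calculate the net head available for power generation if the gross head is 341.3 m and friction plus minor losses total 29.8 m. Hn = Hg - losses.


Hn = 341.3 - 29.8 = 311.5000 m


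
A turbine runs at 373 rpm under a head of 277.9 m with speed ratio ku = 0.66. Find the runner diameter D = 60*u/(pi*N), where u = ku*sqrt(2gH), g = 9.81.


u = 0.66 * sqrt(2*9.81*277.9) = 48.7346 m/s
D = 60 * 48.7346 / (pi * 373) = 2.4953 m


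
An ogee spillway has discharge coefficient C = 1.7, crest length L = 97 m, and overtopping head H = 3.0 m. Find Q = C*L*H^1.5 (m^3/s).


Q = 1.7 * 97 * 3.0^1.5 = 856.8455 m^3/s


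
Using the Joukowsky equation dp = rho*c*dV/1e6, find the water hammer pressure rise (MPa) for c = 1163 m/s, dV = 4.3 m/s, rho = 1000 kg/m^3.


dp = 1000 * 1163 * 4.3 / 1e6 = 5.0009 MPa


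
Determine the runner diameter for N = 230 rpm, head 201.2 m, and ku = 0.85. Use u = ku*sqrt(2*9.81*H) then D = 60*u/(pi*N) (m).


u = 0.85 * sqrt(2*9.81*201.2) = 53.4051 m/s
D = 60 * 53.4051 / (pi * 230) = 4.4346 m


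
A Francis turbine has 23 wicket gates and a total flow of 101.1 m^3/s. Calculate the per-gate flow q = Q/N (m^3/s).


q = 101.1 / 23 = 4.3957 m^3/s


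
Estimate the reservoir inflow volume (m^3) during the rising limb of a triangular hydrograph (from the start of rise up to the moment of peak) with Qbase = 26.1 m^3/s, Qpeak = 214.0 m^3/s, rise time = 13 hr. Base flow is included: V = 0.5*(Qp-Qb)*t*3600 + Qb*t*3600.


V = 0.5*(214.0 - 26.1)*13*3600 + 26.1*13*3600 = 5.6183e+06 m^3


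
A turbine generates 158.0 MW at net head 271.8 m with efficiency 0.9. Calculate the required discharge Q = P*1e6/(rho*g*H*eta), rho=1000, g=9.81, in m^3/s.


Q = 158.0 * 1e6 / (1000 * 9.81 * 271.8 * 0.9) = 65.8410 m^3/s


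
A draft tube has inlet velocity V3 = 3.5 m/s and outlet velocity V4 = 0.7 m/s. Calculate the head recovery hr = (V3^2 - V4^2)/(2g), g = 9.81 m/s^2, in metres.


hr = (3.5^2 - 0.7^2) / (2*9.81) = 0.5994 m


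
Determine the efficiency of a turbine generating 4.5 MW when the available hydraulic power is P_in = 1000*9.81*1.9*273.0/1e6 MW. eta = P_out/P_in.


P_in = 1000 * 9.81 * 1.9 * 273.0 / 1e6 = 5.0884 MW
eta = 4.5 / 5.0884 = 0.8844


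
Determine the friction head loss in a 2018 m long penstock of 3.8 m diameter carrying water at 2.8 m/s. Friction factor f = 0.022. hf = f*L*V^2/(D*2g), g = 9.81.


hf = 0.022 * 2018 * 2.8^2 / (3.8 * 2 * 9.81) = 4.6685 m


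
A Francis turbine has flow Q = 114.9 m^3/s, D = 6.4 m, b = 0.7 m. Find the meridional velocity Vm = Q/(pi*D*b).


Vm = 114.9 / (pi * 6.4 * 0.7) = 8.1638 m/s


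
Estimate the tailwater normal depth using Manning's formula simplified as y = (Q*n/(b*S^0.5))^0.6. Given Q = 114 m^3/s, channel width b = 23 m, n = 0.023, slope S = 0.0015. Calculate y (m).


y = (114 * 0.023 / (23 * 0.0015^0.5))^0.6 = 1.9112 m


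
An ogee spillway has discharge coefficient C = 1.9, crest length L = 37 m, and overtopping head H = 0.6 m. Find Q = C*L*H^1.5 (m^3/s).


Q = 1.9 * 37 * 0.6^1.5 = 32.6725 m^3/s


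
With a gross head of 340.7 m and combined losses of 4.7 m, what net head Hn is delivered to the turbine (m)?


Hn = 340.7 - 4.7 = 336.0000 m


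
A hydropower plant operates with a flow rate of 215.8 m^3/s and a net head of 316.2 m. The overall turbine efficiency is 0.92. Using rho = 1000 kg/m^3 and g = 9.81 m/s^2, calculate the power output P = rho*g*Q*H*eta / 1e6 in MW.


P = 1000 * 9.81 * 215.8 * 316.2 * 0.92 / 1e6 = 615.8432 MW


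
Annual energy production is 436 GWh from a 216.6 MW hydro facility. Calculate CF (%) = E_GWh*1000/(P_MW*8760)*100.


CF = 436 * 1000 / (216.6 * 8760) * 100 = 22.9786 %


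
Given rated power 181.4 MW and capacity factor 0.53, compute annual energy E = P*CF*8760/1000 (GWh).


E = 181.4 * 0.53 * 8760 / 1000 = 842.2039 GWh


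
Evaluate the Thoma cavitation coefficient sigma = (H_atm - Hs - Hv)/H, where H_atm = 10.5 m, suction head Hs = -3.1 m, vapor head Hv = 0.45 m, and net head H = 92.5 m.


sigma = (10.5 - (-3.1) - 0.45) / 92.5 = 0.1422


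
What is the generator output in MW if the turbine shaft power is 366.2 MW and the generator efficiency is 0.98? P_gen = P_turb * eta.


P_gen = 366.2 * 0.98 = 358.8760 MW


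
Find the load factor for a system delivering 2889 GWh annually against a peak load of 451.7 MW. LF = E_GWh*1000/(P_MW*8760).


LF = 2889 * 1000 / (451.7 * 8760) = 0.7301


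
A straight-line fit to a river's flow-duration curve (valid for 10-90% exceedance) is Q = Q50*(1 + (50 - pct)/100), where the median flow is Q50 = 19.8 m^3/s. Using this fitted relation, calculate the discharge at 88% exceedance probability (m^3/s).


Q = 19.8 * (1 + (50 - 88)/100) = 12.2760 m^3/s


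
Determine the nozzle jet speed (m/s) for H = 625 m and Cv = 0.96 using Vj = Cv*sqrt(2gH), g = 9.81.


Vj = 0.96 * sqrt(2*9.81*625) = 106.3067 m/s


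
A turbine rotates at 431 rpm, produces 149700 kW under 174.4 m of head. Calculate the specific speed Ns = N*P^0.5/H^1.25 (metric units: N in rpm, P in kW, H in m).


Ns = 431 * 149700^0.5 / 174.4^1.25 = 263.1207


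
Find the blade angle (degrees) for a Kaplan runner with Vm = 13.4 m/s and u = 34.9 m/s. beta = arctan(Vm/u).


beta = arctan(13.4 / 34.9) = 21.0045 degrees


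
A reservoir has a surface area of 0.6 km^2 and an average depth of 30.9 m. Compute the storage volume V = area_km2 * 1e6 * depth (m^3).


V = 0.6 * 1e6 * 30.9 = 1.8540e+07 m^3


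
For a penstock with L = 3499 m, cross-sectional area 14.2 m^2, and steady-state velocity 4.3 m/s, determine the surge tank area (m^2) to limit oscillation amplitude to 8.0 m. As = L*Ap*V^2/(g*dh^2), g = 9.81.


As = 3499 * 14.2 * 4.3^2 / (9.81 * 8.0^2) = 1463.2557 m^2


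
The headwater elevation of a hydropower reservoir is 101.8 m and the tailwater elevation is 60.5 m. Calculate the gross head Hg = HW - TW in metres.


Hg = 101.8 - 60.5 = 41.3000 m


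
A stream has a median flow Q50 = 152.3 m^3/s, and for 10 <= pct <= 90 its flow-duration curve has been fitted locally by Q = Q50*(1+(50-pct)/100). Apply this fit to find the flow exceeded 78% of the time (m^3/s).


Q = 152.3 * (1 + (50 - 78)/100) = 109.6560 m^3/s


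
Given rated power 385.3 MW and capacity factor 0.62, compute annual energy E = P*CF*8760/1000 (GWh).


E = 385.3 * 0.62 * 8760 / 1000 = 2092.6414 GWh


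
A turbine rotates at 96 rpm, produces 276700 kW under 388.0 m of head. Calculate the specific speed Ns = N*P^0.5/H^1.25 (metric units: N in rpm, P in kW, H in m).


Ns = 96 * 276700^0.5 / 388.0^1.25 = 29.3249


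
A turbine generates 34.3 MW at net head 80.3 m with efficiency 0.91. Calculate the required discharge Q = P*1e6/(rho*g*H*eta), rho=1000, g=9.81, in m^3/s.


Q = 34.3 * 1e6 / (1000 * 9.81 * 80.3 * 0.91) = 47.8485 m^3/s


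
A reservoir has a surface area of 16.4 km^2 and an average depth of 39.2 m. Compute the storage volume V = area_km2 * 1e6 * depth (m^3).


V = 16.4 * 1e6 * 39.2 = 6.4288e+08 m^3


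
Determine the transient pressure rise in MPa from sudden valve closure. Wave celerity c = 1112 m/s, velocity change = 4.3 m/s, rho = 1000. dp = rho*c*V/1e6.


dp = 1000 * 1112 * 4.3 / 1e6 = 4.7816 MPa


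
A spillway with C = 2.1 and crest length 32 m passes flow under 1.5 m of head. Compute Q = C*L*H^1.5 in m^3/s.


Q = 2.1 * 32 * 1.5^1.5 = 123.4543 m^3/s


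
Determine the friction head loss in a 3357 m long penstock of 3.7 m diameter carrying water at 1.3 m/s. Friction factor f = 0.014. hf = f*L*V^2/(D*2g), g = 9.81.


hf = 0.014 * 3357 * 1.3^2 / (3.7 * 2 * 9.81) = 1.0941 m


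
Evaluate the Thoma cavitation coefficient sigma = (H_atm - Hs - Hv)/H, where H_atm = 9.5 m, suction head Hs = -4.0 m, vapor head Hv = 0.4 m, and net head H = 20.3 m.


sigma = (9.5 - (-4.0) - 0.4) / 20.3 = 0.6453


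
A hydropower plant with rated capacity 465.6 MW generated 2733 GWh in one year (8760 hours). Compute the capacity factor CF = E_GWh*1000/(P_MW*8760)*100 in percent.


CF = 2733 * 1000 / (465.6 * 8760) * 100 = 67.0074 %


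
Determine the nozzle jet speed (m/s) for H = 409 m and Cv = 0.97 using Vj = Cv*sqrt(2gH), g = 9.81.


Vj = 0.97 * sqrt(2*9.81*409) = 86.8926 m/s


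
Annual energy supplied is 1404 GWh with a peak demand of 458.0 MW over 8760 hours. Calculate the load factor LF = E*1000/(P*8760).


LF = 1404 * 1000 / (458.0 * 8760) = 0.3499


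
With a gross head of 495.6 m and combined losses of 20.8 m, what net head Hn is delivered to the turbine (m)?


Hn = 495.6 - 20.8 = 474.8000 m


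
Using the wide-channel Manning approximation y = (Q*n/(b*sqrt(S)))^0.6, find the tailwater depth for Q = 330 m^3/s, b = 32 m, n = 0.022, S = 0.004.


y = (330 * 0.022 / (32 * 0.004^0.5))^0.6 = 2.1521 m


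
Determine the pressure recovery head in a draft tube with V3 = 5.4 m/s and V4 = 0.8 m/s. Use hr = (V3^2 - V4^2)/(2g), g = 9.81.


hr = (5.4^2 - 0.8^2) / (2*9.81) = 1.4536 m


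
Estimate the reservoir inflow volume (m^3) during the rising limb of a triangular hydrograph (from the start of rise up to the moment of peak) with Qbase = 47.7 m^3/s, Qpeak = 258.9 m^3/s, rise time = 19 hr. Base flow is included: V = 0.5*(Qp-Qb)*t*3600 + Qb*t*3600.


V = 0.5*(258.9 - 47.7)*19*3600 + 47.7*19*3600 = 1.0486e+07 m^3


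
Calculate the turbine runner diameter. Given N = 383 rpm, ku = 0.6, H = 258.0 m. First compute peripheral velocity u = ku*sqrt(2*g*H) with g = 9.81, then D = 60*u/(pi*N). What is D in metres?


u = 0.6 * sqrt(2*9.81*258.0) = 42.6885 m/s
D = 60 * 42.6885 / (pi * 383) = 2.1287 m


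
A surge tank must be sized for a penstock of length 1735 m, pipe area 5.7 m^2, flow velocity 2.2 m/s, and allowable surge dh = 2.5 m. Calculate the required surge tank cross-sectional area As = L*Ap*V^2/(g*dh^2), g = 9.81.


As = 1735 * 5.7 * 2.2^2 / (9.81 * 2.5^2) = 780.6757 m^2


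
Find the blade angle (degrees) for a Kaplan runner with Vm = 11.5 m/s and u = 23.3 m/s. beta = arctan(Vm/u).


beta = arctan(11.5 / 23.3) = 26.2692 degrees


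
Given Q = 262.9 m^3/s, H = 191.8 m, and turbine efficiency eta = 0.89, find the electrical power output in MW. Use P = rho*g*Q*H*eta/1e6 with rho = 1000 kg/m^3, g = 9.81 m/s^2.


P = 1000 * 9.81 * 262.9 * 191.8 * 0.89 / 1e6 = 440.2488 MW


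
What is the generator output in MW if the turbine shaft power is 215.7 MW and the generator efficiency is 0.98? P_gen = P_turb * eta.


P_gen = 215.7 * 0.98 = 211.3860 MW


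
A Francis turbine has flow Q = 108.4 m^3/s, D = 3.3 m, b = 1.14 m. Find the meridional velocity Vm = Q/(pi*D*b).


Vm = 108.4 / (pi * 3.3 * 1.14) = 9.1719 m/s


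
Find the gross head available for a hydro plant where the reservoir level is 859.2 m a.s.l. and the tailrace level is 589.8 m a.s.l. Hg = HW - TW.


Hg = 859.2 - 589.8 = 269.4000 m


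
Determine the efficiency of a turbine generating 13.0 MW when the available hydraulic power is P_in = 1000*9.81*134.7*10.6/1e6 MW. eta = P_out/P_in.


P_in = 1000 * 9.81 * 134.7 * 10.6 / 1e6 = 14.0069 MW
eta = 13.0 / 14.0069 = 0.9281


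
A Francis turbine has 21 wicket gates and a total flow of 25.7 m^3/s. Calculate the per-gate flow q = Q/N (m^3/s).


q = 25.7 / 21 = 1.2238 m^3/s


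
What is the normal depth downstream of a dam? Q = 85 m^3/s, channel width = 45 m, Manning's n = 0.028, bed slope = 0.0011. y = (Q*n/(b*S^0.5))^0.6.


y = (85 * 0.028 / (45 * 0.0011^0.5))^0.6 = 1.3231 m


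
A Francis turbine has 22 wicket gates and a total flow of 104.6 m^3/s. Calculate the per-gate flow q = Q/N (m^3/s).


q = 104.6 / 22 = 4.7545 m^3/s


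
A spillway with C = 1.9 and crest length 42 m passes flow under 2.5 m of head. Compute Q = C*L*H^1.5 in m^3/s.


Q = 1.9 * 42 * 2.5^1.5 = 315.4372 m^3/s


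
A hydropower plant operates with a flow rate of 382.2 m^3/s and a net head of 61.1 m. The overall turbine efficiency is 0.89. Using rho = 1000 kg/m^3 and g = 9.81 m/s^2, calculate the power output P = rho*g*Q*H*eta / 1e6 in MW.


P = 1000 * 9.81 * 382.2 * 61.1 * 0.89 / 1e6 = 203.8876 MW


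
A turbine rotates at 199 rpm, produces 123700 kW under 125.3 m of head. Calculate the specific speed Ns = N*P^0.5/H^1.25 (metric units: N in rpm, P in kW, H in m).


Ns = 199 * 123700^0.5 / 125.3^1.25 = 166.9549


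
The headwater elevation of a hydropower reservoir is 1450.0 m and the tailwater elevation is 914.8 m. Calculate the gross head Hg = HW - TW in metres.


Hg = 1450.0 - 914.8 = 535.2000 m


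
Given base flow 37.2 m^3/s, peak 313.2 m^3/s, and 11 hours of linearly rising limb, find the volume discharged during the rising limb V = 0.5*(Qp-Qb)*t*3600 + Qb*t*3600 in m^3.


V = 0.5*(313.2 - 37.2)*11*3600 + 37.2*11*3600 = 6.9379e+06 m^3
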